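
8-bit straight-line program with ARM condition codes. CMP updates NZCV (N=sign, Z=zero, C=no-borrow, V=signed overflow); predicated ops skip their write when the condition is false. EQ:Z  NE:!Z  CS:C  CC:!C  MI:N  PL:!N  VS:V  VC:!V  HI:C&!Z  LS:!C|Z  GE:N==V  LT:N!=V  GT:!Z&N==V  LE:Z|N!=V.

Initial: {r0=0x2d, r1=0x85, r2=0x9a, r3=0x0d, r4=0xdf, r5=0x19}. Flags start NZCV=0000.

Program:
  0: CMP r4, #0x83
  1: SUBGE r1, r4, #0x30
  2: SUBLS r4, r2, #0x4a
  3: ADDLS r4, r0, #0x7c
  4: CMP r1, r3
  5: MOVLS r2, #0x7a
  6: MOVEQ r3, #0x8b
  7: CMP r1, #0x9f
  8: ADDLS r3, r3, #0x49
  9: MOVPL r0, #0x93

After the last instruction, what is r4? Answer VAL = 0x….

VAL = 0xdf

[0] flags=0010 → (cmp)
[1] flags=0010 GE?T → r1=0xaf
[2] flags=0010 LS?F → skip
[3] flags=0010 LS?F → skip
[4] flags=1010 → (cmp)
[5] flags=1010 LS?F → skip
[6] flags=1010 EQ?F → skip
[7] flags=0010 → (cmp)
[8] flags=0010 LS?F → skip
[9] flags=0010 PL?T → r0=0x93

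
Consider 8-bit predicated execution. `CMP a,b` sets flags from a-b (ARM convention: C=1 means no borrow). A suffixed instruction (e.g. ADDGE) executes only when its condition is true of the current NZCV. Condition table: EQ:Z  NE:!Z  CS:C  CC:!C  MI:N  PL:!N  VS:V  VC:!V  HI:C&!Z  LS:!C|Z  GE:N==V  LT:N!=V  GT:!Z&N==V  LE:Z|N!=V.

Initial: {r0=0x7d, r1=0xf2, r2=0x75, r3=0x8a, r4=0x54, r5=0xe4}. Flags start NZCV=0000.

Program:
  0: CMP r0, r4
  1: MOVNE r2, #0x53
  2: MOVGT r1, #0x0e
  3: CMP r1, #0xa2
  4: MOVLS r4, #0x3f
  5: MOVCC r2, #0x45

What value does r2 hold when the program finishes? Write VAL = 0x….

VAL = 0x45

[0] flags=0010 → (cmp)
[1] flags=0010 NE?T → r2=0x53
[2] flags=0010 GT?T → r1=0x0e
[3] flags=0000 → (cmp)
[4] flags=0000 LS?T → r4=0x3f
[5] flags=0000 CC?T → r2=0x45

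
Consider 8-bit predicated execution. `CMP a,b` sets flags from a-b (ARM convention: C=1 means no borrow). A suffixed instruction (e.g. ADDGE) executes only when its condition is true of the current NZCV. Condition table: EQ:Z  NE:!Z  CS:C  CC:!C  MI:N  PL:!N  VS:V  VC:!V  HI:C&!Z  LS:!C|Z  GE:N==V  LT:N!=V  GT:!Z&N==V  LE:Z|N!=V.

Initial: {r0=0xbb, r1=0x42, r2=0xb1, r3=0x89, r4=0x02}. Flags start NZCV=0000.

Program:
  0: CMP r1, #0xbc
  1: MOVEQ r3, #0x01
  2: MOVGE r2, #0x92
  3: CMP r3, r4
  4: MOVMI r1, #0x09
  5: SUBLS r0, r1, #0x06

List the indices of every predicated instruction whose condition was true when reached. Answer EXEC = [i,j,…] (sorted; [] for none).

0: ✓ CMP  NZCV=1001
1: · MOVEQ
2: ✓ MOVGE  r2←0x92
3: ✓ CMP  NZCV=1010
4: ✓ MOVMI  r1←0x09
5: · SUBLS

EXEC = [2,4]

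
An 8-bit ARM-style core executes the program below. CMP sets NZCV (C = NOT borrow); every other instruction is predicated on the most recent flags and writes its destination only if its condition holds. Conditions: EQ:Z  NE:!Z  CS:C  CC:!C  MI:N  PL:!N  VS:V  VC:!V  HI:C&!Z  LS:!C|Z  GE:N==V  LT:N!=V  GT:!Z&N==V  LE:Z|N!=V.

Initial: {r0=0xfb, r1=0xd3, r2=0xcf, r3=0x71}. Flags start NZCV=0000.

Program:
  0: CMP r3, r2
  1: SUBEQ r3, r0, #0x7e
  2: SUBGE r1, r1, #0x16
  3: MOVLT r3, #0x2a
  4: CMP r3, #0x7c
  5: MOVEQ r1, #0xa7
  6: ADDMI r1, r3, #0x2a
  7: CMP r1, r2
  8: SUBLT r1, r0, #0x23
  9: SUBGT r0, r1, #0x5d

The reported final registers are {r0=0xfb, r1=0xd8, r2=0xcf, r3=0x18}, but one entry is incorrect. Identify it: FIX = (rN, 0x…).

FIX = (r3, 0x71)

[0] flags=1001 → (cmp)
[1] flags=1001 EQ?F → skip
[2] flags=1001 GE?T → r1=0xbd
[3] flags=1001 LT?F → skip
[4] flags=1000 → (cmp)
[5] flags=1000 EQ?F → skip
[6] flags=1000 MI?T → r1=0x9b
[7] flags=1000 → (cmp)
[8] flags=1000 LT?T → r1=0xd8
[9] flags=1000 GT?F → skip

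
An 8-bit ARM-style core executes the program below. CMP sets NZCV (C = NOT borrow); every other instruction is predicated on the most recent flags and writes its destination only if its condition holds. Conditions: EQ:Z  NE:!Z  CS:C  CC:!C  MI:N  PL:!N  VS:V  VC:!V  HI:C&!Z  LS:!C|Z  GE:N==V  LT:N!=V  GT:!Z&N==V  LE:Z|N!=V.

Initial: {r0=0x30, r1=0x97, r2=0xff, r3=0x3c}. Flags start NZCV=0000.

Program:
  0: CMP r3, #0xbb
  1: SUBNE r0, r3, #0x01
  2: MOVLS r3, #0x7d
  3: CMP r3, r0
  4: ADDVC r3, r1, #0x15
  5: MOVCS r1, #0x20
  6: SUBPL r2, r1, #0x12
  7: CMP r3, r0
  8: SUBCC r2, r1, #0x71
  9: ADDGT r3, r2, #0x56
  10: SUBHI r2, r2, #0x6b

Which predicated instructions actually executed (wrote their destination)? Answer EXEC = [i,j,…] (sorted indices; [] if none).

[0] flags=1001 → (cmp)
[1] flags=1001 NE?T → r0=0x3b
[2] flags=1001 LS?T → r3=0x7d
[3] flags=0010 → (cmp)
[4] flags=0010 VC?T → r3=0xac
[5] flags=0010 CS?T → r1=0x20
[6] flags=0010 PL?T → r2=0x0e
[7] flags=0011 → (cmp)
[8] flags=0011 CC?F → skip
[9] flags=0011 GT?F → skip
[10] flags=0011 HI?T → r2=0xa3

EXEC = [1,2,4,5,6,10]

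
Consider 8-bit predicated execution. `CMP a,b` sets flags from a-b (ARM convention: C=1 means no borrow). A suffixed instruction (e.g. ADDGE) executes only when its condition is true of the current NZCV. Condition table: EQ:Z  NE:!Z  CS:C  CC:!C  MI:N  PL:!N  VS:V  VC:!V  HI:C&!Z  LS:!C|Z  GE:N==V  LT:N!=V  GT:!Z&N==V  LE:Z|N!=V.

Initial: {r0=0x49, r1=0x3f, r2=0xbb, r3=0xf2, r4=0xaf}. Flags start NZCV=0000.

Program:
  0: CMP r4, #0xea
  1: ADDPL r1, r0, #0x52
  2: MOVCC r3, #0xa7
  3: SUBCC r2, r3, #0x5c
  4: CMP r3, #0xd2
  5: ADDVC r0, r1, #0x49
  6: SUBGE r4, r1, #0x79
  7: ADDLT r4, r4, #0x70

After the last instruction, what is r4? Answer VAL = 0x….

[0] flags=1000 → (cmp)
[1] flags=1000 PL?F → skip
[2] flags=1000 CC?T → r3=0xa7
[3] flags=1000 CC?T → r2=0x4b
[4] flags=1000 → (cmp)
[5] flags=1000 VC?T → r0=0x88
[6] flags=1000 GE?F → skip
[7] flags=1000 LT?T → r4=0x1f

VAL = 0x1f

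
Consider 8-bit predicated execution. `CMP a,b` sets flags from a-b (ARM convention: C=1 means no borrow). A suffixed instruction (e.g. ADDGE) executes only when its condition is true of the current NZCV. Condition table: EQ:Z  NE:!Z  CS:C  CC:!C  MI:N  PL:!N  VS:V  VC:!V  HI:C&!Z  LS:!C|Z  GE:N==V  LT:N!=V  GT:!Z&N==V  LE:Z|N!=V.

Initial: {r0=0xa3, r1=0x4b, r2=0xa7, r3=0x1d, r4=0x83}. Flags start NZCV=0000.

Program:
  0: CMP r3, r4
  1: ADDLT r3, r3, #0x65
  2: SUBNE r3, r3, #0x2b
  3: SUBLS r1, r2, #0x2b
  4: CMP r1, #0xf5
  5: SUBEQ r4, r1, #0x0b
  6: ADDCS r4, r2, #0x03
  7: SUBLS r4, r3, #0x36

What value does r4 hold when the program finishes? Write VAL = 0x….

VAL = 0xbc

[0] flags=1001 → (cmp)
[1] flags=1001 LT?F → skip
[2] flags=1001 NE?T → r3=0xf2
[3] flags=1001 LS?T → r1=0x7c
[4] flags=1001 → (cmp)
[5] flags=1001 EQ?F → skip
[6] flags=1001 CS?F → skip
[7] flags=1001 LS?T → r4=0xbc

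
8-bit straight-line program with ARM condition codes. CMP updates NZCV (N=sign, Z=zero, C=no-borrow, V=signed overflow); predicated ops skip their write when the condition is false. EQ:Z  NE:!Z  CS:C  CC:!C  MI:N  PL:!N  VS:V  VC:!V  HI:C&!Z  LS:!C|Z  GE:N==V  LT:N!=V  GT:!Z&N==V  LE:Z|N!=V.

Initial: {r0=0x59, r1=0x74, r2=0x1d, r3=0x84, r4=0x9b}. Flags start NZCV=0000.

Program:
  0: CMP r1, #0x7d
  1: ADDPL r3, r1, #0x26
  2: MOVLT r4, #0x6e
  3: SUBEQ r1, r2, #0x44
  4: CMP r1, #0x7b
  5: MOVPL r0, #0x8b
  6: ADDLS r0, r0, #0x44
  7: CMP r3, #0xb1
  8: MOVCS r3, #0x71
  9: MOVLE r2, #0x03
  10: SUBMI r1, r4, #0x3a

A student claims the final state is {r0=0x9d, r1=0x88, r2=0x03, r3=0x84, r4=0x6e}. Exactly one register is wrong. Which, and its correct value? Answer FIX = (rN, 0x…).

0: ✓ CMP  NZCV=1000
1: · ADDPL
2: ✓ MOVLT  r4←0x6e
3: · SUBEQ
4: ✓ CMP  NZCV=1000
5: · MOVPL
6: ✓ ADDLS  r0←0x9d
7: ✓ CMP  NZCV=1000
8: · MOVCS
9: ✓ MOVLE  r2←0x03
10: ✓ SUBMI  r1←0x34

FIX = (r1, 0x34)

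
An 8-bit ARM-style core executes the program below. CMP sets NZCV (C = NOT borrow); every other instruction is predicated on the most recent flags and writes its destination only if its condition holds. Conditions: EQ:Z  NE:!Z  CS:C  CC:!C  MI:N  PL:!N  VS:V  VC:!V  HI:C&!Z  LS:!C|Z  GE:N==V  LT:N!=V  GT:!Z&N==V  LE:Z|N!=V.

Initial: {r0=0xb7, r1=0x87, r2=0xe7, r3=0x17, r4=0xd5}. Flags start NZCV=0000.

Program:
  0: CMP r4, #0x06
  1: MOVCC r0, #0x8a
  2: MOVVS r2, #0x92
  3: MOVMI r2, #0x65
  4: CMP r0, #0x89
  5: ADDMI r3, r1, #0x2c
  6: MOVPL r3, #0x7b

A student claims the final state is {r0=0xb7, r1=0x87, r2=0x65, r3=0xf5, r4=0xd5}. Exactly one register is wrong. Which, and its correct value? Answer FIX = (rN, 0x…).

FIX = (r3, 0x7b)

0: ✓ CMP  NZCV=1010
1: · MOVCC
2: · MOVVS
3: ✓ MOVMI  r2←0x65
4: ✓ CMP  NZCV=0010
5: · ADDMI
6: ✓ MOVPL  r3←0x7b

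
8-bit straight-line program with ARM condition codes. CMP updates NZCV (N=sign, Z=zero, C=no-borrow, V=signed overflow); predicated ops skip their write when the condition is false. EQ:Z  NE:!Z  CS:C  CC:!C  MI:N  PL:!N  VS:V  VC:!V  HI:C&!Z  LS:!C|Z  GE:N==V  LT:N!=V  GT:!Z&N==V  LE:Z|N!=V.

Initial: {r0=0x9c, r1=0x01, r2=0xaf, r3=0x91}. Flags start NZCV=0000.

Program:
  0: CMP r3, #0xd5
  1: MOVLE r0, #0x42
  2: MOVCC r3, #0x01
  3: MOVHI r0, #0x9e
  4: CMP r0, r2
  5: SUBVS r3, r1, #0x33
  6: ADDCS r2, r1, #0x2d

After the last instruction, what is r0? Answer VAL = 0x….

[0] flags=1000 → (cmp)
[1] flags=1000 LE?T → r0=0x42
[2] flags=1000 CC?T → r3=0x01
[3] flags=1000 HI?F → skip
[4] flags=1001 → (cmp)
[5] flags=1001 VS?T → r3=0xce
[6] flags=1001 CS?F → skip

VAL = 0x42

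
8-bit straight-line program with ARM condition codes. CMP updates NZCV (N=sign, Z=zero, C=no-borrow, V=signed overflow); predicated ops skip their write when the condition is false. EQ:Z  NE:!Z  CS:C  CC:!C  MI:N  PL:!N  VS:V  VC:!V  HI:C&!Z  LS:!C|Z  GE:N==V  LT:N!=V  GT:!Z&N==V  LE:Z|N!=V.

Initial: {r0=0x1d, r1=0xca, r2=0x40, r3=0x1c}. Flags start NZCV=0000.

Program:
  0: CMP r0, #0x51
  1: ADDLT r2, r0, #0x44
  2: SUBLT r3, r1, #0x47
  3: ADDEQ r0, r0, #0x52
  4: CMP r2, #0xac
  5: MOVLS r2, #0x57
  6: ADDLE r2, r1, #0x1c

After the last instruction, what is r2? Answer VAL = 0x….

VAL = 0x57

[0] flags=1000 → (cmp)
[1] flags=1000 LT?T → r2=0x61
[2] flags=1000 LT?T → r3=0x83
[3] flags=1000 EQ?F → skip
[4] flags=1001 → (cmp)
[5] flags=1001 LS?T → r2=0x57
[6] flags=1001 LE?F → skip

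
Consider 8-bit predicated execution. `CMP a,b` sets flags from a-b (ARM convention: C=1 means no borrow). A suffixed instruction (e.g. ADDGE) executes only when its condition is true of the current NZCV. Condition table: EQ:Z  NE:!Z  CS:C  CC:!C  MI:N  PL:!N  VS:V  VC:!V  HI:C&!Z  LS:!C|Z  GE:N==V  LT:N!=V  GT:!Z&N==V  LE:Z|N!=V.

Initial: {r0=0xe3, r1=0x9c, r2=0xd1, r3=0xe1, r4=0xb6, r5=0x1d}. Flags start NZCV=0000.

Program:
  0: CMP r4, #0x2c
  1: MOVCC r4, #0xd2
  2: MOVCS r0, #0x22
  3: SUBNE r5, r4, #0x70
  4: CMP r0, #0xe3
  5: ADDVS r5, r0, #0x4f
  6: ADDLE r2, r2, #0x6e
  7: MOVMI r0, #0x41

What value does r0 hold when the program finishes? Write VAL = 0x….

VAL = 0x22

0: ✓ CMP  NZCV=1010
1: · MOVCC
2: ✓ MOVCS  r0←0x22
3: ✓ SUBNE  r5←0x46
4: ✓ CMP  NZCV=0000
5: · ADDVS
6: · ADDLE
7: · MOVMI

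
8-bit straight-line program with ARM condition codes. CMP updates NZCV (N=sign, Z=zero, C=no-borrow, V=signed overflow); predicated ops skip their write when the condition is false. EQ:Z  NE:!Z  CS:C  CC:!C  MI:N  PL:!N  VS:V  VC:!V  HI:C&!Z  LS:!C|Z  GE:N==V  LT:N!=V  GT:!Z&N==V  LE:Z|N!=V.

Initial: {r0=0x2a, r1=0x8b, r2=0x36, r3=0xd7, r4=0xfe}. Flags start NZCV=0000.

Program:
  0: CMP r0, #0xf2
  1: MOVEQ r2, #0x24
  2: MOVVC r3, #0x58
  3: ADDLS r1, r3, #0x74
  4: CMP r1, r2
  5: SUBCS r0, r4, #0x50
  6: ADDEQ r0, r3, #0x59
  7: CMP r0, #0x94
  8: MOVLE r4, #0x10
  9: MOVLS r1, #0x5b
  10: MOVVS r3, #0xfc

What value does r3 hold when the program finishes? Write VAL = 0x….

[0] flags=0000 → (cmp)
[1] flags=0000 EQ?F → skip
[2] flags=0000 VC?T → r3=0x58
[3] flags=0000 LS?T → r1=0xcc
[4] flags=1010 → (cmp)
[5] flags=1010 CS?T → r0=0xae
[6] flags=1010 EQ?F → skip
[7] flags=0010 → (cmp)
[8] flags=0010 LE?F → skip
[9] flags=0010 LS?F → skip
[10] flags=0010 VS?F → skip

VAL = 0x58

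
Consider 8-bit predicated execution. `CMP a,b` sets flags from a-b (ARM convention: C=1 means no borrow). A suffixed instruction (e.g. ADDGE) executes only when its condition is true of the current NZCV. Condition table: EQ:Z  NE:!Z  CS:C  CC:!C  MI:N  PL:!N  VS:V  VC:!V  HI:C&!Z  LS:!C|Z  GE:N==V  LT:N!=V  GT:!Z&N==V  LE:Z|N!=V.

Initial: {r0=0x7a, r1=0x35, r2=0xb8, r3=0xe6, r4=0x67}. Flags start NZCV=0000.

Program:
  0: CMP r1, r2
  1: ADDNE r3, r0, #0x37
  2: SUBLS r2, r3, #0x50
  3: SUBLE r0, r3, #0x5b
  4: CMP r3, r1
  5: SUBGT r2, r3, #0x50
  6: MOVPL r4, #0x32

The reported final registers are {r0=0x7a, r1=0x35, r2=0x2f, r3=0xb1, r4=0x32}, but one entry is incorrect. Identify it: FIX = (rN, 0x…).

FIX = (r2, 0x61)

[0] flags=0000 → (cmp)
[1] flags=0000 NE?T → r3=0xb1
[2] flags=0000 LS?T → r2=0x61
[3] flags=0000 LE?F → skip
[4] flags=0011 → (cmp)
[5] flags=0011 GT?F → skip
[6] flags=0011 PL?T → r4=0x32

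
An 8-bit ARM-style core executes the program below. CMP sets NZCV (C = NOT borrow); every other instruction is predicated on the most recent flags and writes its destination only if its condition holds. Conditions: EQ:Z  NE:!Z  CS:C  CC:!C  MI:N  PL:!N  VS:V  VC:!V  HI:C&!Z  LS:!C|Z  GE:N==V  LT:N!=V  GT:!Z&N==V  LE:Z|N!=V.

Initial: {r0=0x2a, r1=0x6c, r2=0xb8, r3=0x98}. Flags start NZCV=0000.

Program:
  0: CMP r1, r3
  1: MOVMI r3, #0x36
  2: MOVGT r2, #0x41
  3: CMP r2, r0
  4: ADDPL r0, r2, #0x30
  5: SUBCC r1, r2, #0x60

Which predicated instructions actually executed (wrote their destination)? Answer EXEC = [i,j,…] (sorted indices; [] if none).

EXEC = [1,2,4]

[0] flags=1001 → (cmp)
[1] flags=1001 MI?T → r3=0x36
[2] flags=1001 GT?T → r2=0x41
[3] flags=0010 → (cmp)
[4] flags=0010 PL?T → r0=0x71
[5] flags=0010 CC?F → skip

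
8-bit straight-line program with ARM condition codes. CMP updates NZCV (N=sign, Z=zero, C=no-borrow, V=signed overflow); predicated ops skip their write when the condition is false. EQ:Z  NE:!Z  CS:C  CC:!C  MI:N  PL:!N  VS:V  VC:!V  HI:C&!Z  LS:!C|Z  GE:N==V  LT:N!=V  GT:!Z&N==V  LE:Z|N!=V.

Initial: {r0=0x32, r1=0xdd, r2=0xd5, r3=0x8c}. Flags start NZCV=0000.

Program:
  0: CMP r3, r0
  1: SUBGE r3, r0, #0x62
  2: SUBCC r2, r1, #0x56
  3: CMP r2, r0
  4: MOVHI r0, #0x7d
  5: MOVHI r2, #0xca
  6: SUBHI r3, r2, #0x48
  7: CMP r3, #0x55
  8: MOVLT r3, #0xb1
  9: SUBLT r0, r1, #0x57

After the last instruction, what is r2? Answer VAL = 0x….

[0] flags=0011 → (cmp)
[1] flags=0011 GE?F → skip
[2] flags=0011 CC?F → skip
[3] flags=1010 → (cmp)
[4] flags=1010 HI?T → r0=0x7d
[5] flags=1010 HI?T → r2=0xca
[6] flags=1010 HI?T → r3=0x82
[7] flags=0011 → (cmp)
[8] flags=0011 LT?T → r3=0xb1
[9] flags=0011 LT?T → r0=0x86

VAL = 0xca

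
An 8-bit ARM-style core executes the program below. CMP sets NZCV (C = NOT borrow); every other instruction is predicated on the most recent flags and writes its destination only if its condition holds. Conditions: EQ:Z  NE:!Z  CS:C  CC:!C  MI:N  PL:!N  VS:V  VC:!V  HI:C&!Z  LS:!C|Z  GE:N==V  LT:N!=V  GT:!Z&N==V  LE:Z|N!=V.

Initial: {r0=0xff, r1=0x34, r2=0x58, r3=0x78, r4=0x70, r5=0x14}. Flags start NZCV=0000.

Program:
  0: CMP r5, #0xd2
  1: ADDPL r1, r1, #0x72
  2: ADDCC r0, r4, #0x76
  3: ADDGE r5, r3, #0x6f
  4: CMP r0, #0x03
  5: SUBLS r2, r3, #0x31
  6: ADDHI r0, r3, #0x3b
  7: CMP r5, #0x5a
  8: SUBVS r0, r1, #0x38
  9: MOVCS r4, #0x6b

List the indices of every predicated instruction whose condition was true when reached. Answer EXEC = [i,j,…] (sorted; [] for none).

EXEC = [1,2,3,6,9]

[0] flags=0000 → (cmp)
[1] flags=0000 PL?T → r1=0xa6
[2] flags=0000 CC?T → r0=0xe6
[3] flags=0000 GE?T → r5=0xe7
[4] flags=1010 → (cmp)
[5] flags=1010 LS?F → skip
[6] flags=1010 HI?T → r0=0xb3
[7] flags=1010 → (cmp)
[8] flags=1010 VS?F → skip
[9] flags=1010 CS?T → r4=0x6b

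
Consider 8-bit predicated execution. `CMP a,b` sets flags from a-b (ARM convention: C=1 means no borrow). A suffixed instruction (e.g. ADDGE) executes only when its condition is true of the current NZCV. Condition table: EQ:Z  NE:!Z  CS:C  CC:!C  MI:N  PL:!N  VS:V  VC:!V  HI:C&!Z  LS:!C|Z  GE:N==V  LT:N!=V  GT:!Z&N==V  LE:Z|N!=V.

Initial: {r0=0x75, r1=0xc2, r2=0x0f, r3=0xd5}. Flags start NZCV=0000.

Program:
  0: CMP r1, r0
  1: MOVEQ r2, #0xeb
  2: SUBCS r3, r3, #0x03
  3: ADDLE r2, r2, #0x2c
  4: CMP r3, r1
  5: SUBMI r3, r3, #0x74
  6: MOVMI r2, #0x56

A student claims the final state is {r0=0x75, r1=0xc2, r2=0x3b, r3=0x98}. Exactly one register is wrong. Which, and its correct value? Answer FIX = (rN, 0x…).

FIX = (r3, 0xd2)

[0] flags=0011 → (cmp)
[1] flags=0011 EQ?F → skip
[2] flags=0011 CS?T → r3=0xd2
[3] flags=0011 LE?T → r2=0x3b
[4] flags=0010 → (cmp)
[5] flags=0010 MI?F → skip
[6] flags=0010 MI?F → skip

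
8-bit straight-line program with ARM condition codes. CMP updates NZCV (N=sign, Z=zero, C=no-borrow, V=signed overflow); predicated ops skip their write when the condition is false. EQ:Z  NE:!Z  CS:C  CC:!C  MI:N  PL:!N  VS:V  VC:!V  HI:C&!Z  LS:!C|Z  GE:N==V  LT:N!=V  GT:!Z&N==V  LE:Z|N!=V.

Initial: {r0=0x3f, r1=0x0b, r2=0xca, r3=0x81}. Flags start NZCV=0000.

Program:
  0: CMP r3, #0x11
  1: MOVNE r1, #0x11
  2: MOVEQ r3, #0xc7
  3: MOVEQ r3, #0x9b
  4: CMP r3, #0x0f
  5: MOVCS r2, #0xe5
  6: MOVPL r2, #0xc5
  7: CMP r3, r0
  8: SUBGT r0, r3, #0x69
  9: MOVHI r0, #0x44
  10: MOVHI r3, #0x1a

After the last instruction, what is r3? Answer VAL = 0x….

0: ✓ CMP  NZCV=0011
1: ✓ MOVNE  r1←0x11
2: · MOVEQ
3: · MOVEQ
4: ✓ CMP  NZCV=0011
5: ✓ MOVCS  r2←0xe5
6: ✓ MOVPL  r2←0xc5
7: ✓ CMP  NZCV=0011
8: · SUBGT
9: ✓ MOVHI  r0←0x44
10: ✓ MOVHI  r3←0x1a

VAL = 0x1a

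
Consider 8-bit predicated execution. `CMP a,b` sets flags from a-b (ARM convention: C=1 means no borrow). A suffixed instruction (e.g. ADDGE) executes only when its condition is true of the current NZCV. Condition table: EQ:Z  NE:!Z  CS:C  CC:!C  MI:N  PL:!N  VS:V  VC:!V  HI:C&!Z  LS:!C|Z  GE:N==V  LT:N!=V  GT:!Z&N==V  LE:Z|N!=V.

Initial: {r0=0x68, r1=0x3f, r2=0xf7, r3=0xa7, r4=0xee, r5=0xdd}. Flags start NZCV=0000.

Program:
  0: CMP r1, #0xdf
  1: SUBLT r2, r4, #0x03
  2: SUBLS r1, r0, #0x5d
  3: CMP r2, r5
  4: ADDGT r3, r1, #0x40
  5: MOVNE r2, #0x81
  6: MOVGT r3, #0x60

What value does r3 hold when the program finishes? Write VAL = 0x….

[0] flags=0000 → (cmp)
[1] flags=0000 LT?F → skip
[2] flags=0000 LS?T → r1=0x0b
[3] flags=0010 → (cmp)
[4] flags=0010 GT?T → r3=0x4b
[5] flags=0010 NE?T → r2=0x81
[6] flags=0010 GT?T → r3=0x60

VAL = 0x60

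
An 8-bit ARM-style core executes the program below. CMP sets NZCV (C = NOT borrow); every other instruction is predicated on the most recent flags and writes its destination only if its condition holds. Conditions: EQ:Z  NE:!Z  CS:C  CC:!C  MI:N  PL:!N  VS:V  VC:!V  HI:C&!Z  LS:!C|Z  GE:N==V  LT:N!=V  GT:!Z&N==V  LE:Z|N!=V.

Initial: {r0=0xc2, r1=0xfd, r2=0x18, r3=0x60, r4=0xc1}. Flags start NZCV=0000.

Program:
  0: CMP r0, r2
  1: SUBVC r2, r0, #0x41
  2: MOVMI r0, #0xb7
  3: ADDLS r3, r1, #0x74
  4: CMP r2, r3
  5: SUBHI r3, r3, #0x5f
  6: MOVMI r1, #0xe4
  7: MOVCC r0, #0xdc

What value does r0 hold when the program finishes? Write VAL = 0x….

VAL = 0xb7

0: ✓ CMP  NZCV=1010
1: ✓ SUBVC  r2←0x81
2: ✓ MOVMI  r0←0xb7
3: · ADDLS
4: ✓ CMP  NZCV=0011
5: ✓ SUBHI  r3←0x01
6: · MOVMI
7: · MOVCC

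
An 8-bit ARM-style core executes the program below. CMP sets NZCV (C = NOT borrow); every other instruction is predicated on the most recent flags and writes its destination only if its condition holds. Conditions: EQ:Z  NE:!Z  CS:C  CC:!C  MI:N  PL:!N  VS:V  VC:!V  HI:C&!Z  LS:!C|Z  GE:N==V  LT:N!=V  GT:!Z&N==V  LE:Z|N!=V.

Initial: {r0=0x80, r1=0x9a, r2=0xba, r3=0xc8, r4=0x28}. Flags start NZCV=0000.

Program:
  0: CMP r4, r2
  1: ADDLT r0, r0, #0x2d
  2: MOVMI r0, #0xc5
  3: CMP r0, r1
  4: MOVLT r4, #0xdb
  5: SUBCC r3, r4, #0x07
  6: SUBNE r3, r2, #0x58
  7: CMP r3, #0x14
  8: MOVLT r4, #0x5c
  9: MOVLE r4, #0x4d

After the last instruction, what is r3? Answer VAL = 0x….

[0] flags=0000 → (cmp)
[1] flags=0000 LT?F → skip
[2] flags=0000 MI?F → skip
[3] flags=1000 → (cmp)
[4] flags=1000 LT?T → r4=0xdb
[5] flags=1000 CC?T → r3=0xd4
[6] flags=1000 NE?T → r3=0x62
[7] flags=0010 → (cmp)
[8] flags=0010 LT?F → skip
[9] flags=0010 LE?F → skip

VAL = 0x62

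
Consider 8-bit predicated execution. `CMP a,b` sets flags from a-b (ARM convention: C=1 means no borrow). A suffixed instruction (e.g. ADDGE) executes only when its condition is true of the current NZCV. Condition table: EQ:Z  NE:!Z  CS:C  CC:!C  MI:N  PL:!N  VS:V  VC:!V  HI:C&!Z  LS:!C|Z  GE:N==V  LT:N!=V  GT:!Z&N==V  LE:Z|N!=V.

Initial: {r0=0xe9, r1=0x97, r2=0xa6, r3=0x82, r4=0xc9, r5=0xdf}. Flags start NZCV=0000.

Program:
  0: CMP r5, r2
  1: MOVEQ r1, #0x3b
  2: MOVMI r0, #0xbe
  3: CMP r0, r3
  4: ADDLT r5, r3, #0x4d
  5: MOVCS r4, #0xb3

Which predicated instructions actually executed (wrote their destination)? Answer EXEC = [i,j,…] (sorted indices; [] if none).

EXEC = [5]

[0] flags=0010 → (cmp)
[1] flags=0010 EQ?F → skip
[2] flags=0010 MI?F → skip
[3] flags=0010 → (cmp)
[4] flags=0010 LT?F → skip
[5] flags=0010 CS?T → r4=0xb3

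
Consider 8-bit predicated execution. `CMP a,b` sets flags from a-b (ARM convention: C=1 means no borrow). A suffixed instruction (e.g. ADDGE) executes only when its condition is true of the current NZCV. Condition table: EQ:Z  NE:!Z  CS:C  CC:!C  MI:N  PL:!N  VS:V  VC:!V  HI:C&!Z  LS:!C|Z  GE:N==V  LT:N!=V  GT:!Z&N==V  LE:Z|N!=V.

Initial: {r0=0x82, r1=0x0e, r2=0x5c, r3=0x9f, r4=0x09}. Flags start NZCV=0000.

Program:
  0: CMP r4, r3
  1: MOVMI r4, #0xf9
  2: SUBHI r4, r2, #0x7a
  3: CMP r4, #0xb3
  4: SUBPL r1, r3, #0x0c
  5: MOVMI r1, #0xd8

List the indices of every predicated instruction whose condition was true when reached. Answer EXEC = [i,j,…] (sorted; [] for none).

EXEC = [4]

[0] flags=0000 → (cmp)
[1] flags=0000 MI?F → skip
[2] flags=0000 HI?F → skip
[3] flags=0000 → (cmp)
[4] flags=0000 PL?T → r1=0x93
[5] flags=0000 MI?F → skip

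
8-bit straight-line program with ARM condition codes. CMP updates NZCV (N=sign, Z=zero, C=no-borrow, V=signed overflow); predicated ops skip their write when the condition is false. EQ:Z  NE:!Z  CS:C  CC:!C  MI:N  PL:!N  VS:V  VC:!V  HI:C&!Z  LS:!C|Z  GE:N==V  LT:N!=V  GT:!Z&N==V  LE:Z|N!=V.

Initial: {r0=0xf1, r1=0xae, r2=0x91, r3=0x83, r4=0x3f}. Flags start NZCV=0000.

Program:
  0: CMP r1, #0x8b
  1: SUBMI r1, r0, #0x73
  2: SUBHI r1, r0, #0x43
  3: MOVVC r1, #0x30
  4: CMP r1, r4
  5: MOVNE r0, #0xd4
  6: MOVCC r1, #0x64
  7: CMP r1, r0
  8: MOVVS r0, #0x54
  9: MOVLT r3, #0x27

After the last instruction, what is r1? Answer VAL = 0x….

0: ✓ CMP  NZCV=0010
1: · SUBMI
2: ✓ SUBHI  r1←0xae
3: ✓ MOVVC  r1←0x30
4: ✓ CMP  NZCV=1000
5: ✓ MOVNE  r0←0xd4
6: ✓ MOVCC  r1←0x64
7: ✓ CMP  NZCV=1001
8: ✓ MOVVS  r0←0x54
9: · MOVLT

VAL = 0x64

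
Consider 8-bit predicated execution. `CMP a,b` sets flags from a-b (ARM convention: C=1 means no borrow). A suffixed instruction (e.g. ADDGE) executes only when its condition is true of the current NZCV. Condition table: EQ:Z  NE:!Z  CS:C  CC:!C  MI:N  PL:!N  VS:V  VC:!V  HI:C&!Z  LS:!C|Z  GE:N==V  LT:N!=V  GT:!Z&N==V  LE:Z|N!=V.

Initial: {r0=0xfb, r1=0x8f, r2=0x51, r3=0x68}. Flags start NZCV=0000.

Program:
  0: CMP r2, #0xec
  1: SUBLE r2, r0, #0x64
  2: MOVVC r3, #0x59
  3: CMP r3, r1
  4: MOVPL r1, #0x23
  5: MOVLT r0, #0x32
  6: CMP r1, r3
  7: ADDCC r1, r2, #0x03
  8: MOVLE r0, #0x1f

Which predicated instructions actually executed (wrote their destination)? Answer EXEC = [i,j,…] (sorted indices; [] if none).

EXEC = [2,8]

0: ✓ CMP  NZCV=0000
1: · SUBLE
2: ✓ MOVVC  r3←0x59
3: ✓ CMP  NZCV=1001
4: · MOVPL
5: · MOVLT
6: ✓ CMP  NZCV=0011
7: · ADDCC
8: ✓ MOVLE  r0←0x1f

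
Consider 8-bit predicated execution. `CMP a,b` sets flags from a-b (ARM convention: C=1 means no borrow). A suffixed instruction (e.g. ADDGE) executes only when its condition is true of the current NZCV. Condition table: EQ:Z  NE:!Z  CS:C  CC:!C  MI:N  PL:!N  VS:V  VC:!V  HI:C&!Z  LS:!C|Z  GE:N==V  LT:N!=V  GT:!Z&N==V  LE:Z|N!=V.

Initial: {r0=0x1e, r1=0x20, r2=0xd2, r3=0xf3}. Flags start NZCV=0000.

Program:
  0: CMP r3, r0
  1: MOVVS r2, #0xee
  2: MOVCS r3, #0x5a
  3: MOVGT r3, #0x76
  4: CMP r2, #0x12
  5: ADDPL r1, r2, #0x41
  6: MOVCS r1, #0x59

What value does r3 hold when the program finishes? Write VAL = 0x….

VAL = 0x5a

[0] flags=1010 → (cmp)
[1] flags=1010 VS?F → skip
[2] flags=1010 CS?T → r3=0x5a
[3] flags=1010 GT?F → skip
[4] flags=1010 → (cmp)
[5] flags=1010 PL?F → skip
[6] flags=1010 CS?T → r1=0x59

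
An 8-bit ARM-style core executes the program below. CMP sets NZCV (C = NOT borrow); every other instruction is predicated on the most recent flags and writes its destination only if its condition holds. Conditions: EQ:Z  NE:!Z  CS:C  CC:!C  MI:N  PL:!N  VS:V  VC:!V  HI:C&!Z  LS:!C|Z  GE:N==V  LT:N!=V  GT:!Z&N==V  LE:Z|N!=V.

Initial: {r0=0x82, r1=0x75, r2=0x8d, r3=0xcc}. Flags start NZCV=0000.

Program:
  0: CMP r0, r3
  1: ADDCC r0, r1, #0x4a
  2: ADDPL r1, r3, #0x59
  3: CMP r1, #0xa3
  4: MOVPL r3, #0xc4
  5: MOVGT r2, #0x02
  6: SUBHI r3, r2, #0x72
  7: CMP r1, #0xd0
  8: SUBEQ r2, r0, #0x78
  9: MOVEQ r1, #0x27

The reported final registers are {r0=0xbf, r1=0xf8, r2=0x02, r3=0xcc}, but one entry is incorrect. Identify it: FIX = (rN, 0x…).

[0] flags=1000 → (cmp)
[1] flags=1000 CC?T → r0=0xbf
[2] flags=1000 PL?F → skip
[3] flags=1001 → (cmp)
[4] flags=1001 PL?F → skip
[5] flags=1001 GT?T → r2=0x02
[6] flags=1001 HI?F → skip
[7] flags=1001 → (cmp)
[8] flags=1001 EQ?F → skip
[9] flags=1001 EQ?F → skip

FIX = (r1, 0x75)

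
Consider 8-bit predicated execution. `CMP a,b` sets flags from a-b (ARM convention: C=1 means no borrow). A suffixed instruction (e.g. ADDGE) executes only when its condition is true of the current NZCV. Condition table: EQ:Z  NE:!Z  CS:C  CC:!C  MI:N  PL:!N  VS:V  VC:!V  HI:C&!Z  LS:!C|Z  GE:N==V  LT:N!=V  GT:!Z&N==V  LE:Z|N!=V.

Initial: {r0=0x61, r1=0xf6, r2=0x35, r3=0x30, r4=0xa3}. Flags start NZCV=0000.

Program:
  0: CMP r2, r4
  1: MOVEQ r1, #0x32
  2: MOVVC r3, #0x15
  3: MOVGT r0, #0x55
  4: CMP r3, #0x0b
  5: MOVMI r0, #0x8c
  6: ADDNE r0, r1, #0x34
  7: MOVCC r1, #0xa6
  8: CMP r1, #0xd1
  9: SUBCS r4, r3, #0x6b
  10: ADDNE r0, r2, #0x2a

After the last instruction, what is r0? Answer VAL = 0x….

VAL = 0x5f

0: ✓ CMP  NZCV=1001
1: · MOVEQ
2: · MOVVC
3: ✓ MOVGT  r0←0x55
4: ✓ CMP  NZCV=0010
5: · MOVMI
6: ✓ ADDNE  r0←0x2a
7: · MOVCC
8: ✓ CMP  NZCV=0010
9: ✓ SUBCS  r4←0xc5
10: ✓ ADDNE  r0←0x5f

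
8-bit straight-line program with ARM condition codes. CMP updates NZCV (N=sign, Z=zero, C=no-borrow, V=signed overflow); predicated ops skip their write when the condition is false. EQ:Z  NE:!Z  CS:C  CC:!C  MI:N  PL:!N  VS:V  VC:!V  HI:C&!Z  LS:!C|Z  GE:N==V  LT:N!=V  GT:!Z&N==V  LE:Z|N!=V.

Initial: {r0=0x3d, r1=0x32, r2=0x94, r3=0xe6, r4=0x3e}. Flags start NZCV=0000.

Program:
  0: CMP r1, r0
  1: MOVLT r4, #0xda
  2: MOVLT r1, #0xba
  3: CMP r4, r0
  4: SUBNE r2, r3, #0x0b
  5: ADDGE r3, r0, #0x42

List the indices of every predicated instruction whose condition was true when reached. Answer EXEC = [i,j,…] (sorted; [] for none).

[0] flags=1000 → (cmp)
[1] flags=1000 LT?T → r4=0xda
[2] flags=1000 LT?T → r1=0xba
[3] flags=1010 → (cmp)
[4] flags=1010 NE?T → r2=0xdb
[5] flags=1010 GE?F → skip

EXEC = [1,2,4]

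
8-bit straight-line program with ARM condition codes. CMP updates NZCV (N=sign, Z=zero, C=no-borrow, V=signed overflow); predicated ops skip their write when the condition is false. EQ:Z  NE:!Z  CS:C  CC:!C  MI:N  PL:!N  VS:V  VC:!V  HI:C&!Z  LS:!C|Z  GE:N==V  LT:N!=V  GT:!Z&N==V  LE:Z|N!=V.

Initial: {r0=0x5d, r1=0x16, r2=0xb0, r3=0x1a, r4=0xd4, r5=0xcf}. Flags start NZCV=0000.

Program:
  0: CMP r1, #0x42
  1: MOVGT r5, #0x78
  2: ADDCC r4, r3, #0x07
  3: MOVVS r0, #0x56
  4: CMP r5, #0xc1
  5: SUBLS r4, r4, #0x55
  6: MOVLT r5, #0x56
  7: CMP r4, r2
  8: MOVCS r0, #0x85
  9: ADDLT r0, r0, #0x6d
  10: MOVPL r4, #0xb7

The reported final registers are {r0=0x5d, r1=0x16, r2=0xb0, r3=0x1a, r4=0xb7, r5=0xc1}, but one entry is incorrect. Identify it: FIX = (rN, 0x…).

[0] flags=1000 → (cmp)
[1] flags=1000 GT?F → skip
[2] flags=1000 CC?T → r4=0x21
[3] flags=1000 VS?F → skip
[4] flags=0010 → (cmp)
[5] flags=0010 LS?F → skip
[6] flags=0010 LT?F → skip
[7] flags=0000 → (cmp)
[8] flags=0000 CS?F → skip
[9] flags=0000 LT?F → skip
[10] flags=0000 PL?T → r4=0xb7

FIX = (r5, 0xcf)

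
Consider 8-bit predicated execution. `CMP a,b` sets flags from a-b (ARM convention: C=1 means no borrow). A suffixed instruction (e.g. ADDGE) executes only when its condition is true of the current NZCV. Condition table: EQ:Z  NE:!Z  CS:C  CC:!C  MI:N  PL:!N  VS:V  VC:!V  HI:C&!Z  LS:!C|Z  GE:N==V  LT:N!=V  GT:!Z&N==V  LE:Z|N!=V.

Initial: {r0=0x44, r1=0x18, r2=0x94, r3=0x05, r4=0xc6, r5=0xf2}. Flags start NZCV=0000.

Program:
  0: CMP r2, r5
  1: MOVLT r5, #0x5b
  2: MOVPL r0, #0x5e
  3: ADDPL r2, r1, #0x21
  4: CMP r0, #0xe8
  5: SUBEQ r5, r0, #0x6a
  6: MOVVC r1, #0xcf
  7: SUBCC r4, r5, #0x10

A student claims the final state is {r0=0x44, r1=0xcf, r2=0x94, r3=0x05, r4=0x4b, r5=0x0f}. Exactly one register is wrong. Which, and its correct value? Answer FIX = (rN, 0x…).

0: ✓ CMP  NZCV=1000
1: ✓ MOVLT  r5←0x5b
2: · MOVPL
3: · ADDPL
4: ✓ CMP  NZCV=0000
5: · SUBEQ
6: ✓ MOVVC  r1←0xcf
7: ✓ SUBCC  r4←0x4b

FIX = (r5, 0x5b)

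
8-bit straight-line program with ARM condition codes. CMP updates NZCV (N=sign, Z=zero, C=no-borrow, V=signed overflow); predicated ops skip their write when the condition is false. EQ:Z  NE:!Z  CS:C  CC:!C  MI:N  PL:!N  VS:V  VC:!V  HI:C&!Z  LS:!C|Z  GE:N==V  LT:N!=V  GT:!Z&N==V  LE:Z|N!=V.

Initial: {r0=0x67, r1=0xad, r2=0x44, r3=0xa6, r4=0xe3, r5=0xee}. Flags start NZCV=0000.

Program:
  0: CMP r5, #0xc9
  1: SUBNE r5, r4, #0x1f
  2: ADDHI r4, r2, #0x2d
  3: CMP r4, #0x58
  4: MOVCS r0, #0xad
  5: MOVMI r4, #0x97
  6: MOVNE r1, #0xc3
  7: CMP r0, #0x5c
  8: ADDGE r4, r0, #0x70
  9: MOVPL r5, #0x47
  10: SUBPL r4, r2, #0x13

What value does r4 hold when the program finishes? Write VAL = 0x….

VAL = 0x31

0: ✓ CMP  NZCV=0010
1: ✓ SUBNE  r5←0xc4
2: ✓ ADDHI  r4←0x71
3: ✓ CMP  NZCV=0010
4: ✓ MOVCS  r0←0xad
5: · MOVMI
6: ✓ MOVNE  r1←0xc3
7: ✓ CMP  NZCV=0011
8: · ADDGE
9: ✓ MOVPL  r5←0x47
10: ✓ SUBPL  r4←0x31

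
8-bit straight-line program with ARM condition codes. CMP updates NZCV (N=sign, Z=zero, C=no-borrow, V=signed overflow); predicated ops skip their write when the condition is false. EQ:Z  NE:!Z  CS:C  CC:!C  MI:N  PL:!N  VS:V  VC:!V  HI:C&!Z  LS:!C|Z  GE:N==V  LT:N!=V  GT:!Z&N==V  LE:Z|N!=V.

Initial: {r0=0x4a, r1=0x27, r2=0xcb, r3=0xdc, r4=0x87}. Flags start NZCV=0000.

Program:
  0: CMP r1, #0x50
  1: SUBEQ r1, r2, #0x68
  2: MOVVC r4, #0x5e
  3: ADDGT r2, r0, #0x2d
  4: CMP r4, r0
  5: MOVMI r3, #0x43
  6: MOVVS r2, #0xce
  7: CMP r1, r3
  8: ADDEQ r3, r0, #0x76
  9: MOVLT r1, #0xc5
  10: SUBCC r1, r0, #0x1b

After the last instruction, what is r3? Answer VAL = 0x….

VAL = 0xdc

[0] flags=1000 → (cmp)
[1] flags=1000 EQ?F → skip
[2] flags=1000 VC?T → r4=0x5e
[3] flags=1000 GT?F → skip
[4] flags=0010 → (cmp)
[5] flags=0010 MI?F → skip
[6] flags=0010 VS?F → skip
[7] flags=0000 → (cmp)
[8] flags=0000 EQ?F → skip
[9] flags=0000 LT?F → skip
[10] flags=0000 CC?T → r1=0x2f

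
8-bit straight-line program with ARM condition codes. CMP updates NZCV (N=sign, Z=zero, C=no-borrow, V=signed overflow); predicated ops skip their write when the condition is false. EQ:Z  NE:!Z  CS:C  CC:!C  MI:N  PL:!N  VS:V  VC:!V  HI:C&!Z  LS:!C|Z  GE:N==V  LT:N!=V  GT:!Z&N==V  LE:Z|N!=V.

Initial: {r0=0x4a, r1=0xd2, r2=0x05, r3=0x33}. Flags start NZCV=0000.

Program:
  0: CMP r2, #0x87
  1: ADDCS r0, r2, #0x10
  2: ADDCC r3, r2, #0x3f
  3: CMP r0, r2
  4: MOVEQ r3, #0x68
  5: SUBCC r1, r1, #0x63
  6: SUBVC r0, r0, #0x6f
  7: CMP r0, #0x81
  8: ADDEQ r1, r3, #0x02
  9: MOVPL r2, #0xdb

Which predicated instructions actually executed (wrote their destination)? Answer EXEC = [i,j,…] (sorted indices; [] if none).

0: ✓ CMP  NZCV=0000
1: · ADDCS
2: ✓ ADDCC  r3←0x44
3: ✓ CMP  NZCV=0010
4: · MOVEQ
5: · SUBCC
6: ✓ SUBVC  r0←0xdb
7: ✓ CMP  NZCV=0010
8: · ADDEQ
9: ✓ MOVPL  r2←0xdb

EXEC = [2,6,9]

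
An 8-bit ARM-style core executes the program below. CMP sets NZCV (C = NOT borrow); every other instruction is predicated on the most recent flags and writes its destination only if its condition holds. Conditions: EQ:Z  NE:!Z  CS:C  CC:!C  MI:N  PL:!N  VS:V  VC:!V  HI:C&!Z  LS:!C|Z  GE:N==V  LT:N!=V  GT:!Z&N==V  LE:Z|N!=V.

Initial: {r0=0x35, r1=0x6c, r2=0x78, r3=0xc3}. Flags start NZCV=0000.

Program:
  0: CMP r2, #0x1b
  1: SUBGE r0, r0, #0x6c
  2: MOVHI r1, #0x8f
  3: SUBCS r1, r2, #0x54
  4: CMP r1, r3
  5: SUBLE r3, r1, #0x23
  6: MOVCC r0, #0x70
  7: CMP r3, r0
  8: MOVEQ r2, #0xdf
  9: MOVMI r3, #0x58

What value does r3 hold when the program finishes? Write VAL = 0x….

[0] flags=0010 → (cmp)
[1] flags=0010 GE?T → r0=0xc9
[2] flags=0010 HI?T → r1=0x8f
[3] flags=0010 CS?T → r1=0x24
[4] flags=0000 → (cmp)
[5] flags=0000 LE?F → skip
[6] flags=0000 CC?T → r0=0x70
[7] flags=0011 → (cmp)
[8] flags=0011 EQ?F → skip
[9] flags=0011 MI?F → skip

VAL = 0xc3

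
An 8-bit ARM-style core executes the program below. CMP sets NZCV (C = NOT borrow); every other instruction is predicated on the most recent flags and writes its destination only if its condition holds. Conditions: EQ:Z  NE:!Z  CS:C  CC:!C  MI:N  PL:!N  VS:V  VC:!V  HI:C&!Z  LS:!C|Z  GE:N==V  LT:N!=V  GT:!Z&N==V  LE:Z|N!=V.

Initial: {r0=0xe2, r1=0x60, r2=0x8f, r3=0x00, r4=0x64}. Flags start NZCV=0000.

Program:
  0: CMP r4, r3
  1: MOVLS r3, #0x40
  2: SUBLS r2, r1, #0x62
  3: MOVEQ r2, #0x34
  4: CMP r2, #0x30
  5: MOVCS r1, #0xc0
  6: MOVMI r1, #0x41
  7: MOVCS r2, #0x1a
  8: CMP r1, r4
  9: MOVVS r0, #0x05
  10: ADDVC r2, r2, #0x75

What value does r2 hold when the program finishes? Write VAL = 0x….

[0] flags=0010 → (cmp)
[1] flags=0010 LS?F → skip
[2] flags=0010 LS?F → skip
[3] flags=0010 EQ?F → skip
[4] flags=0011 → (cmp)
[5] flags=0011 CS?T → r1=0xc0
[6] flags=0011 MI?F → skip
[7] flags=0011 CS?T → r2=0x1a
[8] flags=0011 → (cmp)
[9] flags=0011 VS?T → r0=0x05
[10] flags=0011 VC?F → skip

VAL = 0x1a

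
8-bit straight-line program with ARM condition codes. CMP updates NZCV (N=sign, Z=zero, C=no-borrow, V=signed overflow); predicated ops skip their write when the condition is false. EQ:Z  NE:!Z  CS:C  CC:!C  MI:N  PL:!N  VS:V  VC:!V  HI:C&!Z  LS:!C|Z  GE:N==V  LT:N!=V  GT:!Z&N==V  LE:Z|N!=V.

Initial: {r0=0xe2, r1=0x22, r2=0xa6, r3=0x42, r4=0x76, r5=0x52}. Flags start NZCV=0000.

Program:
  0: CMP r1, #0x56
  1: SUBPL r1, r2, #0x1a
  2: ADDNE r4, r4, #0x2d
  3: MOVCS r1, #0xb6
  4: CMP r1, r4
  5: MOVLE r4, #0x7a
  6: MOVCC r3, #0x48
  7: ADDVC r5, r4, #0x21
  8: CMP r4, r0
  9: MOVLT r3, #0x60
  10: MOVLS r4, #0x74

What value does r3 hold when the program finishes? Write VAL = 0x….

0: ✓ CMP  NZCV=1000
1: · SUBPL
2: ✓ ADDNE  r4←0xa3
3: · MOVCS
4: ✓ CMP  NZCV=0000
5: · MOVLE
6: ✓ MOVCC  r3←0x48
7: ✓ ADDVC  r5←0xc4
8: ✓ CMP  NZCV=1000
9: ✓ MOVLT  r3←0x60
10: ✓ MOVLS  r4←0x74

VAL = 0x60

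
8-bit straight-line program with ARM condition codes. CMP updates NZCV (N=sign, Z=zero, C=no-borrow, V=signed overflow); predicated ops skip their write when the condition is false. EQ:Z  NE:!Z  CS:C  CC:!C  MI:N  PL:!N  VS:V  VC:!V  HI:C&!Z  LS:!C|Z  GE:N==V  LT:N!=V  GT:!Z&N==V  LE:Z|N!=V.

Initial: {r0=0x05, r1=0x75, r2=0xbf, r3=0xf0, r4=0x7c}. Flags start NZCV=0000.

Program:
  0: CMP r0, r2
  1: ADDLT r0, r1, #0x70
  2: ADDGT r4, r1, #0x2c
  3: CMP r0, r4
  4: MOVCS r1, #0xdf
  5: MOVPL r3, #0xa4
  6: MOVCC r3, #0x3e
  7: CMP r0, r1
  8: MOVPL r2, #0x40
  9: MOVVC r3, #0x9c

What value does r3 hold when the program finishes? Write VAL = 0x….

VAL = 0x9c

[0] flags=0000 → (cmp)
[1] flags=0000 LT?F → skip
[2] flags=0000 GT?T → r4=0xa1
[3] flags=0000 → (cmp)
[4] flags=0000 CS?F → skip
[5] flags=0000 PL?T → r3=0xa4
[6] flags=0000 CC?T → r3=0x3e
[7] flags=1000 → (cmp)
[8] flags=1000 PL?F → skip
[9] flags=1000 VC?T → r3=0x9c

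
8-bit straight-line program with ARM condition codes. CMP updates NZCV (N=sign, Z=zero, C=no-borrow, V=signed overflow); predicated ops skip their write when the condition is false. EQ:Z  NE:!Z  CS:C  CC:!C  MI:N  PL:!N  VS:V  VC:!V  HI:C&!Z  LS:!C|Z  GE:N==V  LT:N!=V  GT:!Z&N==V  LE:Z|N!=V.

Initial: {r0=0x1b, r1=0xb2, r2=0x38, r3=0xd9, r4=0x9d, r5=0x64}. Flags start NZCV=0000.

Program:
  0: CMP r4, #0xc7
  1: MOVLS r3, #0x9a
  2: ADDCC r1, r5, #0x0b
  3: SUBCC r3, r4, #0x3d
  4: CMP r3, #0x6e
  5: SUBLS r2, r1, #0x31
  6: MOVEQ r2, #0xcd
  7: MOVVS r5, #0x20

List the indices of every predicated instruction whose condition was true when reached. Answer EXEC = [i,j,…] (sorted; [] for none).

EXEC = [1,2,3,5]

[0] flags=1000 → (cmp)
[1] flags=1000 LS?T → r3=0x9a
[2] flags=1000 CC?T → r1=0x6f
[3] flags=1000 CC?T → r3=0x60
[4] flags=1000 → (cmp)
[5] flags=1000 LS?T → r2=0x3e
[6] flags=1000 EQ?F → skip
[7] flags=1000 VS?F → skip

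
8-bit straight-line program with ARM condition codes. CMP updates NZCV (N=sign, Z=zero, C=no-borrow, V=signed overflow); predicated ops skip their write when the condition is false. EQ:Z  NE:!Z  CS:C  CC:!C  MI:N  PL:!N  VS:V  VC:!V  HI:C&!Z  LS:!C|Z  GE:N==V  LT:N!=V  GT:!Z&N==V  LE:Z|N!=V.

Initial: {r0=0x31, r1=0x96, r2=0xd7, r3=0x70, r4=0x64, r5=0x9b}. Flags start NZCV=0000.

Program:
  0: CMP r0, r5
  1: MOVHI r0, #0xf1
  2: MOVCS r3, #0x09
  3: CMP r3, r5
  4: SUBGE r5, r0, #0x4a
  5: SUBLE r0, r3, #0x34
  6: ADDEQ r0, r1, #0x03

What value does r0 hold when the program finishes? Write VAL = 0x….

VAL = 0x31

0: ✓ CMP  NZCV=1001
1: · MOVHI
2: · MOVCS
3: ✓ CMP  NZCV=1001
4: ✓ SUBGE  r5←0xe7
5: · SUBLE
6: · ADDEQ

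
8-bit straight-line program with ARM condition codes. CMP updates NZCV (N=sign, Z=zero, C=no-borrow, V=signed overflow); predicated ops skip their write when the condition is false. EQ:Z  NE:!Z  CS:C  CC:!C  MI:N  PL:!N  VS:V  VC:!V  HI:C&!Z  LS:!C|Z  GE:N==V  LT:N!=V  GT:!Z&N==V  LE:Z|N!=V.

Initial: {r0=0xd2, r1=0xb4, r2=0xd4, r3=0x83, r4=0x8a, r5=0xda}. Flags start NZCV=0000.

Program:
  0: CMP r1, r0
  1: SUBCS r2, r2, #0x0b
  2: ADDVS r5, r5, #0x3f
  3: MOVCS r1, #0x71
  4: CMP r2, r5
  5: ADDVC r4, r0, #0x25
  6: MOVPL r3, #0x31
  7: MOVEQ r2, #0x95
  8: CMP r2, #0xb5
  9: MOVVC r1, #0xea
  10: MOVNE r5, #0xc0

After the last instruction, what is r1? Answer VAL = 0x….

VAL = 0xea

[0] flags=1000 → (cmp)
[1] flags=1000 CS?F → skip
[2] flags=1000 VS?F → skip
[3] flags=1000 CS?F → skip
[4] flags=1000 → (cmp)
[5] flags=1000 VC?T → r4=0xf7
[6] flags=1000 PL?F → skip
[7] flags=1000 EQ?F → skip
[8] flags=0010 → (cmp)
[9] flags=0010 VC?T → r1=0xea
[10] flags=0010 NE?T → r5=0xc0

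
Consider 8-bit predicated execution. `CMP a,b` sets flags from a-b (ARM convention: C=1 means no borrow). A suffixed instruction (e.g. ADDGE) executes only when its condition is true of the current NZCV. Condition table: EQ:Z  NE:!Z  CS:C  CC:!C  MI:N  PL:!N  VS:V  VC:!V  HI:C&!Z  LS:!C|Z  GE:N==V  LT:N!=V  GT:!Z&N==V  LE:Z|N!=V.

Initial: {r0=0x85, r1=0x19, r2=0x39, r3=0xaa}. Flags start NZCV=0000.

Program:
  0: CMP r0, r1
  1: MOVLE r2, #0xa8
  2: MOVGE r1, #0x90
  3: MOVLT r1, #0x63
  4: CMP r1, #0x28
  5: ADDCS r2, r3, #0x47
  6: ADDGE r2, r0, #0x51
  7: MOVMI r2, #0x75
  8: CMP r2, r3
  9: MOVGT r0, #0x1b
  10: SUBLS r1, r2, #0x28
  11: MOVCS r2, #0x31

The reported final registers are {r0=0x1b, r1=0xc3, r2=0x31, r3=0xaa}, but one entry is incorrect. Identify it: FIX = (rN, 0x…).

FIX = (r1, 0x63)

0: ✓ CMP  NZCV=0011
1: ✓ MOVLE  r2←0xa8
2: · MOVGE
3: ✓ MOVLT  r1←0x63
4: ✓ CMP  NZCV=0010
5: ✓ ADDCS  r2←0xf1
6: ✓ ADDGE  r2←0xd6
7: · MOVMI
8: ✓ CMP  NZCV=0010
9: ✓ MOVGT  r0←0x1b
10: · SUBLS
11: ✓ MOVCS  r2←0x31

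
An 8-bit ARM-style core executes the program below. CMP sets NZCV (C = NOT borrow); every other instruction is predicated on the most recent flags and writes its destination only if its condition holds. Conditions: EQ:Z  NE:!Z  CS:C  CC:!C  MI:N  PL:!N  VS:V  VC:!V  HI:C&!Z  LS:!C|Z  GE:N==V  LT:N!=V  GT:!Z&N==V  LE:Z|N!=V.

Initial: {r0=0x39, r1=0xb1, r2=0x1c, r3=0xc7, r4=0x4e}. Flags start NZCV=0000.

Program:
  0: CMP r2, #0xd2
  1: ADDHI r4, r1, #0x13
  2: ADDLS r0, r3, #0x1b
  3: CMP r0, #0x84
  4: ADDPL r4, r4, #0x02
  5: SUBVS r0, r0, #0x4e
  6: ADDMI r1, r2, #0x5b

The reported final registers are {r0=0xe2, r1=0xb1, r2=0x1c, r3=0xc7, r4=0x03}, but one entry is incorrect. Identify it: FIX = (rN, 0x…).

FIX = (r4, 0x50)

0: ✓ CMP  NZCV=0000
1: · ADDHI
2: ✓ ADDLS  r0←0xe2
3: ✓ CMP  NZCV=0010
4: ✓ ADDPL  r4←0x50
5: · SUBVS
6: · ADDMI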